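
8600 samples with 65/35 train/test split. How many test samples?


Train samples = 8600 * 65% = 5590
Test samples = 8600 - 5590
= 3010

3010


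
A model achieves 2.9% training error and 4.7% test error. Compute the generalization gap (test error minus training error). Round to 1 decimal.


Generalization gap = test_error - train_error
= 4.7 - 2.9
= 1.8%
A small gap suggests good generalization.

1.8


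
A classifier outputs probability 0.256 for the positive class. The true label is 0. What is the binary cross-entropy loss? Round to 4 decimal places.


For y=0: Loss = -log(1-p)
= -log(1 - 0.256)
= -log(0.744)
= -(-0.2957)
= 0.2957

0.2957


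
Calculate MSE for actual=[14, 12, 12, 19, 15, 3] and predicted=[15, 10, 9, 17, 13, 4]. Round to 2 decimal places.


Differences: [-1, 2, 3, 2, 2, -1]
Squared errors: [1, 4, 9, 4, 4, 1]
Sum of squared errors = 23
MSE = 23 / 6 = 3.83

3.83


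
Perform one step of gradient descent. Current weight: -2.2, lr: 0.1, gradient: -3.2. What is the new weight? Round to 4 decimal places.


w_new = w_old - lr * gradient
= -2.2 - 0.1 * -3.2
= -2.2 - (-0.32)
= -1.8800

-1.8800


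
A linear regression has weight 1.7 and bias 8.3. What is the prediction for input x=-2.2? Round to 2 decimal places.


y = 1.7 * -2.2 + (8.3)
= -3.74 + (8.3)
= 4.56

4.56


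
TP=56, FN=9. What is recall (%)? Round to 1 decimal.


Recall = TP / (TP + FN) * 100
= 56 / (56 + 9)
= 56 / 65
= 0.8615
= 86.2%

86.2


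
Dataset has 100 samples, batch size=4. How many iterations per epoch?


Iterations per epoch = dataset_size / batch_size
= 100 / 4
= 25

25


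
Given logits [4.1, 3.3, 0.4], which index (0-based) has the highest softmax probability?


Softmax is a monotonic transformation, so it preserves the argmax.
We need to find the index of the maximum logit.
Index 0: 4.1
Index 1: 3.3
Index 2: 0.4
Maximum logit = 4.1 at index 0

0


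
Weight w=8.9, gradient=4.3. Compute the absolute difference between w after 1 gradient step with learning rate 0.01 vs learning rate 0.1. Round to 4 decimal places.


With lr=0.01: w_new = 8.9 - 0.01 * 4.3 = 8.857
With lr=0.1: w_new = 8.9 - 0.1 * 4.3 = 8.47
Absolute difference = |8.857 - 8.47|
= 0.3870

0.3870


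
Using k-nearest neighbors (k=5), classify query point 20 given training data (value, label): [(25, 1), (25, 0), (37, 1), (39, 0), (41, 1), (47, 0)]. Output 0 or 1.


Distances from query 20:
Point 25 (class 0): distance = 5
Point 25 (class 1): distance = 5
Point 37 (class 1): distance = 17
Point 39 (class 0): distance = 19
Point 41 (class 1): distance = 21
K=5 nearest neighbors: classes = [0, 1, 1, 0, 1]
Votes for class 1: 3 / 5
Majority vote => class 1

1


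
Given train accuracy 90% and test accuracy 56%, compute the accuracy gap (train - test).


Gap = train_accuracy - test_accuracy
= 90 - 56
= 34%
This large gap strongly indicates overfitting.

34


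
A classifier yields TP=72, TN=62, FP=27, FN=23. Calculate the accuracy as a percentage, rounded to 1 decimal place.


Accuracy = (TP + TN) / (TP + TN + FP + FN) * 100
= (72 + 62) / (72 + 62 + 27 + 23)
= 134 / 184
= 0.7283
= 72.8%

72.8


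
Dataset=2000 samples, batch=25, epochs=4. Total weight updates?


Iterations per epoch = 2000 / 25 = 80
Total updates = iterations_per_epoch * epochs
= 80 * 4
= 320

320


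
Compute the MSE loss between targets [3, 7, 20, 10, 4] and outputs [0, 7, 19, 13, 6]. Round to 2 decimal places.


Differences: [3, 0, 1, -3, -2]
Squared errors: [9, 0, 1, 9, 4]
Sum of squared errors = 23
MSE = 23 / 5 = 4.60

4.60


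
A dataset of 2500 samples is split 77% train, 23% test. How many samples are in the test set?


Train samples = 2500 * 77% = 1925
Test samples = 2500 - 1925
= 575

575


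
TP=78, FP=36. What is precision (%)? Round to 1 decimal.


Precision = TP / (TP + FP) * 100
= 78 / (78 + 36)
= 78 / 114
= 0.6842
= 68.4%

68.4


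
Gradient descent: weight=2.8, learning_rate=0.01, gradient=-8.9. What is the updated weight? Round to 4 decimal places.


w_new = w_old - lr * gradient
= 2.8 - 0.01 * -8.9
= 2.8 - (-0.089)
= 2.8890

2.8890


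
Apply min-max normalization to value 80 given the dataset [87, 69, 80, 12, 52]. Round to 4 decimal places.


Min = 12, Max = 87
Range = 87 - 12 = 75
Scaled = (x - min) / (max - min)
= (80 - 12) / 75
= 68 / 75
= 0.9067

0.9067


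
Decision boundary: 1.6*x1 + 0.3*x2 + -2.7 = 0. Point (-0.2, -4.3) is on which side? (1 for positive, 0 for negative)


Compute 1.6 * -0.2 + 0.3 * -4.3 + -2.7
= -0.32 + -1.29 + -2.7
= -4.31
Since -4.31 < 0, the point is on the negative side.

0


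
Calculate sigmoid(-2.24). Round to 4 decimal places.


sigmoid(z) = 1 / (1 + exp(-z))
exp(-(-2.24)) = exp(2.24) = 9.3933
1 + 9.3933 = 10.3933
1 / 10.3933 = 0.0962

0.0962


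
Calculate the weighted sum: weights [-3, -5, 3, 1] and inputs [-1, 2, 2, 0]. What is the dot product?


Element-wise products:
-3 * -1 = 3
-5 * 2 = -10
3 * 2 = 6
1 * 0 = 0
Sum = 3 + -10 + 6 + 0
= -1

-1


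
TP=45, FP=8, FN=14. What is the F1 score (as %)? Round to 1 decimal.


Precision = TP / (TP + FP) = 45 / 53 = 0.8491
Recall = TP / (TP + FN) = 45 / 59 = 0.7627
F1 = 2 * P * R / (P + R)
= 2 * 0.8491 * 0.7627 / (0.8491 + 0.7627)
= 1.2952 / 1.6118
= 0.8036
As percentage: 80.4%

80.4


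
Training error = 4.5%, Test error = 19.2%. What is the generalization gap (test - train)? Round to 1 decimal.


Generalization gap = test_error - train_error
= 19.2 - 4.5
= 14.7%
A large gap suggests overfitting.

14.7


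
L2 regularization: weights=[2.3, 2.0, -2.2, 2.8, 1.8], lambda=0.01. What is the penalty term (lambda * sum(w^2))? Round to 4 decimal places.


Squaring each weight:
2.3^2 = 5.29
2.0^2 = 4.0
(-2.2)^2 = 4.84
2.8^2 = 7.84
1.8^2 = 3.24
Sum of squares = 25.21
Penalty = 0.01 * 25.21 = 0.2521

0.2521


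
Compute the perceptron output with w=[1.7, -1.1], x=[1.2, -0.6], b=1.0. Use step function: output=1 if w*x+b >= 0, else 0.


z = w . x + b
= 1.7*1.2 + -1.1*-0.6 + 1.0
= 2.04 + 0.66 + 1.0
= 2.7 + 1.0
= 3.7
Since z = 3.7 >= 0, output = 1

1


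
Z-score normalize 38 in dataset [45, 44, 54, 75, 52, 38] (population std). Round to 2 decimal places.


Mean = (45 + 44 + 54 + 75 + 52 + 38) / 6 = 51.3333
Variance = sum((x_i - mean)^2) / n = 139.8889
Std = sqrt(139.8889) = 11.8275
Z = (x - mean) / std
= (38 - 51.3333) / 11.8275
= -13.3333 / 11.8275
= -1.13

-1.13


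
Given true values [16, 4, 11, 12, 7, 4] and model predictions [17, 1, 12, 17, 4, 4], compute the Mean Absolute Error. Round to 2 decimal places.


Absolute errors: [1, 3, 1, 5, 3, 0]
Sum of absolute errors = 13
MAE = 13 / 6 = 2.17

2.17


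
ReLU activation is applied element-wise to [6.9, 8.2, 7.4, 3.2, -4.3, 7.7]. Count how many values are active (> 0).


ReLU(x) = max(0, x) for each element:
ReLU(6.9) = 6.9
ReLU(8.2) = 8.2
ReLU(7.4) = 7.4
ReLU(3.2) = 3.2
ReLU(-4.3) = 0
ReLU(7.7) = 7.7
Active neurons (>0): 5

5


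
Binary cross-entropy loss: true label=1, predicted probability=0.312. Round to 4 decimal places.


For y=1: Loss = -log(p)
= -log(0.312)
= -(-1.1648)
= 1.1648

1.1648


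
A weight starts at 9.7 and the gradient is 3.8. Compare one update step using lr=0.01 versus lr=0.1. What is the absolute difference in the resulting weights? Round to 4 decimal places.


With lr=0.01: w_new = 9.7 - 0.01 * 3.8 = 9.662
With lr=0.1: w_new = 9.7 - 0.1 * 3.8 = 9.32
Absolute difference = |9.662 - 9.32|
= 0.3420

0.3420


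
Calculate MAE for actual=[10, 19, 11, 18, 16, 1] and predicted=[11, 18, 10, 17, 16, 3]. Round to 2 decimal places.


Absolute errors: [1, 1, 1, 1, 0, 2]
Sum of absolute errors = 6
MAE = 6 / 6 = 1.00

1.00


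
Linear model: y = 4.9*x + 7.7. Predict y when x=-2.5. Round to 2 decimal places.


y = 4.9 * -2.5 + (7.7)
= -12.25 + (7.7)
= -4.55

-4.55


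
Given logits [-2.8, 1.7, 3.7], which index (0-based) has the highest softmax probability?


Softmax is a monotonic transformation, so it preserves the argmax.
We need to find the index of the maximum logit.
Index 0: -2.8
Index 1: 1.7
Index 2: 3.7
Maximum logit = 3.7 at index 2

2


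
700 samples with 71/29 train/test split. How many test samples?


Train samples = 700 * 71% = 497
Test samples = 700 - 497
= 203

203


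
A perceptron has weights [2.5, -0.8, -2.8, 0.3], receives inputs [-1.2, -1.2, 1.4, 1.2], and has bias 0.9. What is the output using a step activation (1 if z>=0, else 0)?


z = w . x + b
= 2.5*-1.2 + -0.8*-1.2 + -2.8*1.4 + 0.3*1.2 + 0.9
= -3.0 + 0.96 + -3.92 + 0.36 + 0.9
= -5.6 + 0.9
= -4.7
Since z = -4.7 < 0, output = 0

0


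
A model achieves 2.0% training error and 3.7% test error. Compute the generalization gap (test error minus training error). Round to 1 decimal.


Generalization gap = test_error - train_error
= 3.7 - 2.0
= 1.7%
A small gap suggests good generalization.

1.7


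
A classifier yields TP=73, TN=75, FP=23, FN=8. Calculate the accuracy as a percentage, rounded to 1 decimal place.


Accuracy = (TP + TN) / (TP + TN + FP + FN) * 100
= (73 + 75) / (73 + 75 + 23 + 8)
= 148 / 179
= 0.8268
= 82.7%

82.7


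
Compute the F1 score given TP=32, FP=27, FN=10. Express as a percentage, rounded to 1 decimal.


Precision = TP / (TP + FP) = 32 / 59 = 0.5424
Recall = TP / (TP + FN) = 32 / 42 = 0.7619
F1 = 2 * P * R / (P + R)
= 2 * 0.5424 * 0.7619 / (0.5424 + 0.7619)
= 0.8265 / 1.3043
= 0.6337
As percentage: 63.4%

63.4


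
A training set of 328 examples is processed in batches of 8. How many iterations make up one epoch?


Iterations per epoch = dataset_size / batch_size
= 328 / 8
= 41

41


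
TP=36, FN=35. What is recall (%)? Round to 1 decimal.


Recall = TP / (TP + FN) * 100
= 36 / (36 + 35)
= 36 / 71
= 0.507
= 50.7%

50.7


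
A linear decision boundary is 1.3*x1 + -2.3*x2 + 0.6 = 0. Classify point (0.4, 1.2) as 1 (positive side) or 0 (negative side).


Compute 1.3 * 0.4 + -2.3 * 1.2 + 0.6
= 0.52 + -2.76 + 0.6
= -1.64
Since -1.64 < 0, the point is on the negative side.

0


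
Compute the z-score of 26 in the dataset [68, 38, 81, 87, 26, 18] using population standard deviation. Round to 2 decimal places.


Mean = (68 + 38 + 81 + 87 + 26 + 18) / 6 = 53.0
Variance = sum((x_i - mean)^2) / n = 724.0
Std = sqrt(724.0) = 26.9072
Z = (x - mean) / std
= (26 - 53.0) / 26.9072
= -27.0 / 26.9072
= -1.00

-1.00


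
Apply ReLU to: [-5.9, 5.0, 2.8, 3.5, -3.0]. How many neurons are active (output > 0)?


ReLU(x) = max(0, x) for each element:
ReLU(-5.9) = 0
ReLU(5.0) = 5.0
ReLU(2.8) = 2.8
ReLU(3.5) = 3.5
ReLU(-3.0) = 0
Active neurons (>0): 3

3


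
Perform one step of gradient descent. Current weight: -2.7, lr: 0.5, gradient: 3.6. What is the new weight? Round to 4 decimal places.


w_new = w_old - lr * gradient
= -2.7 - 0.5 * 3.6
= -2.7 - (1.8)
= -4.5000

-4.5000


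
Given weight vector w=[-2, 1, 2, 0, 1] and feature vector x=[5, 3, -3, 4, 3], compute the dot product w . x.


Element-wise products:
-2 * 5 = -10
1 * 3 = 3
2 * -3 = -6
0 * 4 = 0
1 * 3 = 3
Sum = -10 + 3 + -6 + 0 + 3
= -10

-10


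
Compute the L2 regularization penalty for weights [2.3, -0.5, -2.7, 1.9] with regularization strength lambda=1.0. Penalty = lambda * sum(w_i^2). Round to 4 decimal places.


Squaring each weight:
2.3^2 = 5.29
(-0.5)^2 = 0.25
(-2.7)^2 = 7.29
1.9^2 = 3.61
Sum of squares = 16.44
Penalty = 1.0 * 16.44 = 16.4400

16.4400


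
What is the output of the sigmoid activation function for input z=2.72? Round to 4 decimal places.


sigmoid(z) = 1 / (1 + exp(-z))
exp(-(2.72)) = exp(-2.72) = 0.0659
1 + 0.0659 = 1.0659
1 / 1.0659 = 0.9382

0.9382


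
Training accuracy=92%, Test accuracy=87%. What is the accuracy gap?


Gap = train_accuracy - test_accuracy
= 92 - 87
= 5%
This moderate gap may indicate mild overfitting.

5


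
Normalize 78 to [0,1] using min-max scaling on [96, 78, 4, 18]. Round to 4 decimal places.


Min = 4, Max = 96
Range = 96 - 4 = 92
Scaled = (x - min) / (max - min)
= (78 - 4) / 92
= 74 / 92
= 0.8043

0.8043


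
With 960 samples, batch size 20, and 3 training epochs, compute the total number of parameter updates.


Iterations per epoch = 960 / 20 = 48
Total updates = iterations_per_epoch * epochs
= 48 * 3
= 144

144


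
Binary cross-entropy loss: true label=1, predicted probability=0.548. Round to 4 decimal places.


For y=1: Loss = -log(p)
= -log(0.548)
= -(-0.6015)
= 0.6015

0.6015


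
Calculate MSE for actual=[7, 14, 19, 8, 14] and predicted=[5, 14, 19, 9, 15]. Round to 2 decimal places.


Differences: [2, 0, 0, -1, -1]
Squared errors: [4, 0, 0, 1, 1]
Sum of squared errors = 6
MSE = 6 / 5 = 1.20

1.20


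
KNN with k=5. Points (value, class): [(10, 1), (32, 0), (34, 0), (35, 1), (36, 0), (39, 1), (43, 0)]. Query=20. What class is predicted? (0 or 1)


Distances from query 20:
Point 10 (class 1): distance = 10
Point 32 (class 0): distance = 12
Point 34 (class 0): distance = 14
Point 35 (class 1): distance = 15
Point 36 (class 0): distance = 16
K=5 nearest neighbors: classes = [1, 0, 0, 1, 0]
Votes for class 1: 2 / 5
Majority vote => class 0

0


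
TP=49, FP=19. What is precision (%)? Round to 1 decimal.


Precision = TP / (TP + FP) * 100
= 49 / (49 + 19)
= 49 / 68
= 0.7206
= 72.1%

72.1


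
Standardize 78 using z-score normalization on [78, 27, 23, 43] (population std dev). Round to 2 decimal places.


Mean = (78 + 27 + 23 + 43) / 4 = 42.75
Variance = sum((x_i - mean)^2) / n = 470.1875
Std = sqrt(470.1875) = 21.6838
Z = (x - mean) / std
= (78 - 42.75) / 21.6838
= 35.25 / 21.6838
= 1.63

1.63


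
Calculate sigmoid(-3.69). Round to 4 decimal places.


sigmoid(z) = 1 / (1 + exp(-z))
exp(-(-3.69)) = exp(3.69) = 40.0448
1 + 40.0448 = 41.0448
1 / 41.0448 = 0.0244

0.0244


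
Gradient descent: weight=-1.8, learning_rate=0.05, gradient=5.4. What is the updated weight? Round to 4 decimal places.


w_new = w_old - lr * gradient
= -1.8 - 0.05 * 5.4
= -1.8 - (0.27)
= -2.0700

-2.0700


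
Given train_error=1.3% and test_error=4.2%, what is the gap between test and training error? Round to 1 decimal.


Generalization gap = test_error - train_error
= 4.2 - 1.3
= 2.9%
A moderate gap.

2.9


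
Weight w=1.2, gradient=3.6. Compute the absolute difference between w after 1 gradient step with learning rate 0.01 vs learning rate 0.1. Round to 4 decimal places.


With lr=0.01: w_new = 1.2 - 0.01 * 3.6 = 1.164
With lr=0.1: w_new = 1.2 - 0.1 * 3.6 = 0.84
Absolute difference = |1.164 - 0.84|
= 0.3240

0.3240


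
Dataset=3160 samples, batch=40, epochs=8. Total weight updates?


Iterations per epoch = 3160 / 40 = 79
Total updates = iterations_per_epoch * epochs
= 79 * 8
= 632

632


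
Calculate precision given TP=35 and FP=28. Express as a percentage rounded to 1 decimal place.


Precision = TP / (TP + FP) * 100
= 35 / (35 + 28)
= 35 / 63
= 0.5556
= 55.6%

55.6


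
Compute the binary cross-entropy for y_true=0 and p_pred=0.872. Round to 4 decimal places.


For y=0: Loss = -log(1-p)
= -log(1 - 0.872)
= -log(0.128)
= -(-2.0557)
= 2.0557

2.0557


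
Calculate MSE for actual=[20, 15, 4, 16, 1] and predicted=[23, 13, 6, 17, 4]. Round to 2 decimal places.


Differences: [-3, 2, -2, -1, -3]
Squared errors: [9, 4, 4, 1, 9]
Sum of squared errors = 27
MSE = 27 / 5 = 5.40

5.40


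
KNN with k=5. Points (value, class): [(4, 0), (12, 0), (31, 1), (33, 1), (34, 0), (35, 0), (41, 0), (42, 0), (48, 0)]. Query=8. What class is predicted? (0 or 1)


Distances from query 8:
Point 4 (class 0): distance = 4
Point 12 (class 0): distance = 4
Point 31 (class 1): distance = 23
Point 33 (class 1): distance = 25
Point 34 (class 0): distance = 26
K=5 nearest neighbors: classes = [0, 0, 1, 1, 0]
Votes for class 1: 2 / 5
Majority vote => class 0

0


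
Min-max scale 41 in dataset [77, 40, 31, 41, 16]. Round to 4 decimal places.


Min = 16, Max = 77
Range = 77 - 16 = 61
Scaled = (x - min) / (max - min)
= (41 - 16) / 61
= 25 / 61
= 0.4098

0.4098


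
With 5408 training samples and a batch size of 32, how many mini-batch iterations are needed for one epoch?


Iterations per epoch = dataset_size / batch_size
= 5408 / 32
= 169

169


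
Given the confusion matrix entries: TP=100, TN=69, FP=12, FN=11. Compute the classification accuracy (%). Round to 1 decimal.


Accuracy = (TP + TN) / (TP + TN + FP + FN) * 100
= (100 + 69) / (100 + 69 + 12 + 11)
= 169 / 192
= 0.8802
= 88.0%

88.0


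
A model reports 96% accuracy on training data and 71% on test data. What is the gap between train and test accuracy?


Gap = train_accuracy - test_accuracy
= 96 - 71
= 25%
This large gap strongly indicates overfitting.

25


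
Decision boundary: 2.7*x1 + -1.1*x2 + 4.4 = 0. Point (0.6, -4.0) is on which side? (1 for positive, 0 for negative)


Compute 2.7 * 0.6 + -1.1 * -4.0 + 4.4
= 1.62 + 4.4 + 4.4
= 10.42
Since 10.42 >= 0, the point is on the positive side.

1


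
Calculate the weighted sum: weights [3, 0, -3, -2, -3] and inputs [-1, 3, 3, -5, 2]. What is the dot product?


Element-wise products:
3 * -1 = -3
0 * 3 = 0
-3 * 3 = -9
-2 * -5 = 10
-3 * 2 = -6
Sum = -3 + 0 + -9 + 10 + -6
= -8

-8


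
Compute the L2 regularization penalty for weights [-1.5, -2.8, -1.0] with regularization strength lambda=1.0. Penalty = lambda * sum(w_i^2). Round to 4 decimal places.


Squaring each weight:
(-1.5)^2 = 2.25
(-2.8)^2 = 7.84
(-1.0)^2 = 1.0
Sum of squares = 11.09
Penalty = 1.0 * 11.09 = 11.0900

11.0900


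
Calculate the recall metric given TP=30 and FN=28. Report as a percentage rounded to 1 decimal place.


Recall = TP / (TP + FN) * 100
= 30 / (30 + 28)
= 30 / 58
= 0.5172
= 51.7%

51.7


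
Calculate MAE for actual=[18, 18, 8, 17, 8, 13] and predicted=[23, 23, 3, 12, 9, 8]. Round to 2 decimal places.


Absolute errors: [5, 5, 5, 5, 1, 5]
Sum of absolute errors = 26
MAE = 26 / 6 = 4.33

4.33


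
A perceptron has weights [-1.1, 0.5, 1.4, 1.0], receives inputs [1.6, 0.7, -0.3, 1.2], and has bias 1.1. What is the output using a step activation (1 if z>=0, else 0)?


z = w . x + b
= -1.1*1.6 + 0.5*0.7 + 1.4*-0.3 + 1.0*1.2 + 1.1
= -1.76 + 0.35 + -0.42 + 1.2 + 1.1
= -0.63 + 1.1
= 0.47
Since z = 0.47 >= 0, output = 1

1


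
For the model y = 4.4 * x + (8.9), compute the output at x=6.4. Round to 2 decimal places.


y = 4.4 * 6.4 + (8.9)
= 28.16 + (8.9)
= 37.06

37.06


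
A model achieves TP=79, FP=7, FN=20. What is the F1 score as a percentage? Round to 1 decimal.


Precision = TP / (TP + FP) = 79 / 86 = 0.9186
Recall = TP / (TP + FN) = 79 / 99 = 0.798
F1 = 2 * P * R / (P + R)
= 2 * 0.9186 * 0.798 / (0.9186 + 0.798)
= 1.4661 / 1.7166
= 0.8541
As percentage: 85.4%

85.4


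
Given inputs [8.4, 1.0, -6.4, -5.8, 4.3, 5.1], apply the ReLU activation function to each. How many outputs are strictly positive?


ReLU(x) = max(0, x) for each element:
ReLU(8.4) = 8.4
ReLU(1.0) = 1.0
ReLU(-6.4) = 0
ReLU(-5.8) = 0
ReLU(4.3) = 4.3
ReLU(5.1) = 5.1
Active neurons (>0): 4

4


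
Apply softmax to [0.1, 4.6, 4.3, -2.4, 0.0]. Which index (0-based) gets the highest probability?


Softmax is a monotonic transformation, so it preserves the argmax.
We need to find the index of the maximum logit.
Index 0: 0.1
Index 1: 4.6
Index 2: 4.3
Index 3: -2.4
Index 4: 0.0
Maximum logit = 4.6 at index 1

1


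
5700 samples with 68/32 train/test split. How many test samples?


Train samples = 5700 * 68% = 3876
Test samples = 5700 - 3876
= 1824

1824


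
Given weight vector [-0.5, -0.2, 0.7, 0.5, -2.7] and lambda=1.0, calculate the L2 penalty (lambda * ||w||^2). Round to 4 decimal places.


Squaring each weight:
(-0.5)^2 = 0.25
(-0.2)^2 = 0.04
0.7^2 = 0.49
0.5^2 = 0.25
(-2.7)^2 = 7.29
Sum of squares = 8.32
Penalty = 1.0 * 8.32 = 8.3200

8.3200


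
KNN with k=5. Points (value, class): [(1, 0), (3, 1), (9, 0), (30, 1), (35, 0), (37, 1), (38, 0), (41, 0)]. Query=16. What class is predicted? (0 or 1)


Distances from query 16:
Point 9 (class 0): distance = 7
Point 3 (class 1): distance = 13
Point 30 (class 1): distance = 14
Point 1 (class 0): distance = 15
Point 35 (class 0): distance = 19
K=5 nearest neighbors: classes = [0, 1, 1, 0, 0]
Votes for class 1: 2 / 5
Majority vote => class 0

0


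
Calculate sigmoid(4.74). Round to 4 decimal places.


sigmoid(z) = 1 / (1 + exp(-z))
exp(-(4.74)) = exp(-4.74) = 0.0087
1 + 0.0087 = 1.0087
1 / 1.0087 = 0.9913

0.9913


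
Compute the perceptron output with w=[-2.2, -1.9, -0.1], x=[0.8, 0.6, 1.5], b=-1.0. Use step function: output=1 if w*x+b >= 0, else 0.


z = w . x + b
= -2.2*0.8 + -1.9*0.6 + -0.1*1.5 + -1.0
= -1.76 + -1.14 + -0.15 + -1.0
= -3.05 + -1.0
= -4.05
Since z = -4.05 < 0, output = 0

0


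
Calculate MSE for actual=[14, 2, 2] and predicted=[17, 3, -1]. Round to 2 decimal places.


Differences: [-3, -1, 3]
Squared errors: [9, 1, 9]
Sum of squared errors = 19
MSE = 19 / 3 = 6.33

6.33


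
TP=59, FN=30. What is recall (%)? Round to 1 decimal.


Recall = TP / (TP + FN) * 100
= 59 / (59 + 30)
= 59 / 89
= 0.6629
= 66.3%

66.3


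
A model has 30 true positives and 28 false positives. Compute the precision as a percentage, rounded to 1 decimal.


Precision = TP / (TP + FP) * 100
= 30 / (30 + 28)
= 30 / 58
= 0.5172
= 51.7%

51.7


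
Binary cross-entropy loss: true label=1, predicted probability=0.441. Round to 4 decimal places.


For y=1: Loss = -log(p)
= -log(0.441)
= -(-0.8187)
= 0.8187

0.8187


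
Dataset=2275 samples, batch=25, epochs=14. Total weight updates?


Iterations per epoch = 2275 / 25 = 91
Total updates = iterations_per_epoch * epochs
= 91 * 14
= 1274

1274


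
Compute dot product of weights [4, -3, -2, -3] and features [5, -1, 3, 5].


Element-wise products:
4 * 5 = 20
-3 * -1 = 3
-2 * 3 = -6
-3 * 5 = -15
Sum = 20 + 3 + -6 + -15
= 2

2


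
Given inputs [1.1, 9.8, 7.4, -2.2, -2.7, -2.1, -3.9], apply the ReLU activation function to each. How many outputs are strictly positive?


ReLU(x) = max(0, x) for each element:
ReLU(1.1) = 1.1
ReLU(9.8) = 9.8
ReLU(7.4) = 7.4
ReLU(-2.2) = 0
ReLU(-2.7) = 0
ReLU(-2.1) = 0
ReLU(-3.9) = 0
Active neurons (>0): 3

3


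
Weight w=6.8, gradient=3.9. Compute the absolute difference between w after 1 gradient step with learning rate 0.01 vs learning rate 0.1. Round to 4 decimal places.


With lr=0.01: w_new = 6.8 - 0.01 * 3.9 = 6.761
With lr=0.1: w_new = 6.8 - 0.1 * 3.9 = 6.41
Absolute difference = |6.761 - 6.41|
= 0.3510

0.3510


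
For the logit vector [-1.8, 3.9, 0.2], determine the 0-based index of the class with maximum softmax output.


Softmax is a monotonic transformation, so it preserves the argmax.
We need to find the index of the maximum logit.
Index 0: -1.8
Index 1: 3.9
Index 2: 0.2
Maximum logit = 3.9 at index 1

1


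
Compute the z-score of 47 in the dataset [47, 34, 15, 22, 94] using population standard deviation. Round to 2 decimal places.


Mean = (47 + 34 + 15 + 22 + 94) / 5 = 42.4
Variance = sum((x_i - mean)^2) / n = 784.24
Std = sqrt(784.24) = 28.0043
Z = (x - mean) / std
= (47 - 42.4) / 28.0043
= 4.6 / 28.0043
= 0.16

0.16


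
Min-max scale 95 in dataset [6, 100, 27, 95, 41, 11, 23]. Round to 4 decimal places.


Min = 6, Max = 100
Range = 100 - 6 = 94
Scaled = (x - min) / (max - min)
= (95 - 6) / 94
= 89 / 94
= 0.9468

0.9468


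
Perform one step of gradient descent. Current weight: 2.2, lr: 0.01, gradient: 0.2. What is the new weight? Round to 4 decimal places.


w_new = w_old - lr * gradient
= 2.2 - 0.01 * 0.2
= 2.2 - (0.002)
= 2.1980

2.1980


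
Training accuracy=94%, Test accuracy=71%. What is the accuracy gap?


Gap = train_accuracy - test_accuracy
= 94 - 71
= 23%
This large gap strongly indicates overfitting.

23


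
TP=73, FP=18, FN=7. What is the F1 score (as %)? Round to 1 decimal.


Precision = TP / (TP + FP) = 73 / 91 = 0.8022
Recall = TP / (TP + FN) = 73 / 80 = 0.9125
F1 = 2 * P * R / (P + R)
= 2 * 0.8022 * 0.9125 / (0.8022 + 0.9125)
= 1.464 / 1.7147
= 0.8538
As percentage: 85.4%

85.4


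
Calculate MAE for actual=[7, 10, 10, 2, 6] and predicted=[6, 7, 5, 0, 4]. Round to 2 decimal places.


Absolute errors: [1, 3, 5, 2, 2]
Sum of absolute errors = 13
MAE = 13 / 5 = 2.60

2.60


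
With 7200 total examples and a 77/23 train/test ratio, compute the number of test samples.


Train samples = 7200 * 77% = 5544
Test samples = 7200 - 5544
= 1656

1656


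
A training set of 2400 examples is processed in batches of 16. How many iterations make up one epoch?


Iterations per epoch = dataset_size / batch_size
= 2400 / 16
= 150

150


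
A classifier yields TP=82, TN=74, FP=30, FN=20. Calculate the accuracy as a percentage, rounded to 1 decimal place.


Accuracy = (TP + TN) / (TP + TN + FP + FN) * 100
= (82 + 74) / (82 + 74 + 30 + 20)
= 156 / 206
= 0.7573
= 75.7%

75.7


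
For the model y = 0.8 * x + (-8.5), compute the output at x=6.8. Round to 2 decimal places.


y = 0.8 * 6.8 + (-8.5)
= 5.44 + (-8.5)
= -3.06

-3.06


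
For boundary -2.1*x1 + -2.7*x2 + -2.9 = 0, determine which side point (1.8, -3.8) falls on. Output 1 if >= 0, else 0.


Compute -2.1 * 1.8 + -2.7 * -3.8 + -2.9
= -3.78 + 10.26 + -2.9
= 3.58
Since 3.58 >= 0, the point is on the positive side.

1


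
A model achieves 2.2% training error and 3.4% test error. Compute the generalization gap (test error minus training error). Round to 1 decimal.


Generalization gap = test_error - train_error
= 3.4 - 2.2
= 1.2%
A small gap suggests good generalization.

1.2


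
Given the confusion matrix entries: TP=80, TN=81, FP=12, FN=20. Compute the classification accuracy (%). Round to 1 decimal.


Accuracy = (TP + TN) / (TP + TN + FP + FN) * 100
= (80 + 81) / (80 + 81 + 12 + 20)
= 161 / 193
= 0.8342
= 83.4%

83.4


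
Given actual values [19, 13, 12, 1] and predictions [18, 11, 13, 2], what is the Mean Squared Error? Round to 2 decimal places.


Differences: [1, 2, -1, -1]
Squared errors: [1, 4, 1, 1]
Sum of squared errors = 7
MSE = 7 / 4 = 1.75

1.75


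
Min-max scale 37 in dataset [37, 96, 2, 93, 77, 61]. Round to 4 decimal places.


Min = 2, Max = 96
Range = 96 - 2 = 94
Scaled = (x - min) / (max - min)
= (37 - 2) / 94
= 35 / 94
= 0.3723

0.3723


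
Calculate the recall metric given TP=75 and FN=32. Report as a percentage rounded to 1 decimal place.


Recall = TP / (TP + FN) * 100
= 75 / (75 + 32)
= 75 / 107
= 0.7009
= 70.1%

70.1


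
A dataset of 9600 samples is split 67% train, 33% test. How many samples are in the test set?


Train samples = 9600 * 67% = 6432
Test samples = 9600 - 6432
= 3168

3168


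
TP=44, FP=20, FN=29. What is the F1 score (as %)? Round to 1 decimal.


Precision = TP / (TP + FP) = 44 / 64 = 0.6875
Recall = TP / (TP + FN) = 44 / 73 = 0.6027
F1 = 2 * P * R / (P + R)
= 2 * 0.6875 * 0.6027 / (0.6875 + 0.6027)
= 0.8288 / 1.2902
= 0.6423
As percentage: 64.2%

64.2


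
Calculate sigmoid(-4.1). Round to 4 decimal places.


sigmoid(z) = 1 / (1 + exp(-z))
exp(-(-4.1)) = exp(4.1) = 60.3403
1 + 60.3403 = 61.3403
1 / 61.3403 = 0.0163

0.0163


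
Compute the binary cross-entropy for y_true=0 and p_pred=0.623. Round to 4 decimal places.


For y=0: Loss = -log(1-p)
= -log(1 - 0.623)
= -log(0.377)
= -(-0.9755)
= 0.9755

0.9755


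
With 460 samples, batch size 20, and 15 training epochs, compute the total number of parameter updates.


Iterations per epoch = 460 / 20 = 23
Total updates = iterations_per_epoch * epochs
= 23 * 15
= 345

345


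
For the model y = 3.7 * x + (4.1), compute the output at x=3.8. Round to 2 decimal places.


y = 3.7 * 3.8 + (4.1)
= 14.06 + (4.1)
= 18.16

18.16


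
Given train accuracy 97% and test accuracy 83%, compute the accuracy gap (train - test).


Gap = train_accuracy - test_accuracy
= 97 - 83
= 14%
This gap suggests the model is overfitting.

14


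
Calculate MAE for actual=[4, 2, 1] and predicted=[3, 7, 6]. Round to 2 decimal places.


Absolute errors: [1, 5, 5]
Sum of absolute errors = 11
MAE = 11 / 3 = 3.67

3.67


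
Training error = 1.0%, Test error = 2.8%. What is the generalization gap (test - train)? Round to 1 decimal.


Generalization gap = test_error - train_error
= 2.8 - 1.0
= 1.8%
A small gap suggests good generalization.

1.8


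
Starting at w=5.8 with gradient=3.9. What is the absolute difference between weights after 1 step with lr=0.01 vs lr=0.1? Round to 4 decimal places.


With lr=0.01: w_new = 5.8 - 0.01 * 3.9 = 5.761
With lr=0.1: w_new = 5.8 - 0.1 * 3.9 = 5.41
Absolute difference = |5.761 - 5.41|
= 0.3510

0.3510


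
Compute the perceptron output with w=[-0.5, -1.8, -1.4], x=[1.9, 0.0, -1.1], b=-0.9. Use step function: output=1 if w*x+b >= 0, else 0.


z = w . x + b
= -0.5*1.9 + -1.8*0.0 + -1.4*-1.1 + -0.9
= -0.95 + -0.0 + 1.54 + -0.9
= 0.59 + -0.9
= -0.31
Since z = -0.31 < 0, output = 0

0


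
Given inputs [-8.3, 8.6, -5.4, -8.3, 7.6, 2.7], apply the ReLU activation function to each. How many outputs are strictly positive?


ReLU(x) = max(0, x) for each element:
ReLU(-8.3) = 0
ReLU(8.6) = 8.6
ReLU(-5.4) = 0
ReLU(-8.3) = 0
ReLU(7.6) = 7.6
ReLU(2.7) = 2.7
Active neurons (>0): 3

3


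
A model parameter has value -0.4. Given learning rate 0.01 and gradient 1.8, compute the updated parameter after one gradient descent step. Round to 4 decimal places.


w_new = w_old - lr * gradient
= -0.4 - 0.01 * 1.8
= -0.4 - (0.018)
= -0.4180

-0.4180


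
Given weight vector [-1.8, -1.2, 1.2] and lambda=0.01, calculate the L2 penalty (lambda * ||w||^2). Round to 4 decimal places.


Squaring each weight:
(-1.8)^2 = 3.24
(-1.2)^2 = 1.44
1.2^2 = 1.44
Sum of squares = 6.12
Penalty = 0.01 * 6.12 = 0.0612

0.0612


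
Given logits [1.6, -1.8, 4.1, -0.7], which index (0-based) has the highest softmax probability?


Softmax is a monotonic transformation, so it preserves the argmax.
We need to find the index of the maximum logit.
Index 0: 1.6
Index 1: -1.8
Index 2: 4.1
Index 3: -0.7
Maximum logit = 4.1 at index 2

2


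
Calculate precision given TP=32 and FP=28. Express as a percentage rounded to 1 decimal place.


Precision = TP / (TP + FP) * 100
= 32 / (32 + 28)
= 32 / 60
= 0.5333
= 53.3%

53.3


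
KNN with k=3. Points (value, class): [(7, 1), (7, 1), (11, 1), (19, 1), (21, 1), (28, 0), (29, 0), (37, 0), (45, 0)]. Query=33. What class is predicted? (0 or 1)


Distances from query 33:
Point 29 (class 0): distance = 4
Point 37 (class 0): distance = 4
Point 28 (class 0): distance = 5
K=3 nearest neighbors: classes = [0, 0, 0]
Votes for class 1: 0 / 3
Majority vote => class 0

0


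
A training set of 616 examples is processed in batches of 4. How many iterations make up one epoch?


Iterations per epoch = dataset_size / batch_size
= 616 / 4
= 154

154


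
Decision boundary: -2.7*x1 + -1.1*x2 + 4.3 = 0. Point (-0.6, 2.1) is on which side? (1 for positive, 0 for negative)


Compute -2.7 * -0.6 + -1.1 * 2.1 + 4.3
= 1.62 + -2.31 + 4.3
= 3.61
Since 3.61 >= 0, the point is on the positive side.

1


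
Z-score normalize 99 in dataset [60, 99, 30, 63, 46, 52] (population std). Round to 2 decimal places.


Mean = (60 + 99 + 30 + 63 + 46 + 52) / 6 = 58.3333
Variance = sum((x_i - mean)^2) / n = 445.5556
Std = sqrt(445.5556) = 21.1082
Z = (x - mean) / std
= (99 - 58.3333) / 21.1082
= 40.6667 / 21.1082
= 1.93

1.93


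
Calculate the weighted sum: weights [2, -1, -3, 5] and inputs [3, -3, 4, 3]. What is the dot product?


Element-wise products:
2 * 3 = 6
-1 * -3 = 3
-3 * 4 = -12
5 * 3 = 15
Sum = 6 + 3 + -12 + 15
= 12

12


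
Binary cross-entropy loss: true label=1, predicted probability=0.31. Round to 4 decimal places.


For y=1: Loss = -log(p)
= -log(0.31)
= -(-1.1712)
= 1.1712

1.1712


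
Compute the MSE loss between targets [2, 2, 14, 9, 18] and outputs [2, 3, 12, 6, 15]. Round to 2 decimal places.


Differences: [0, -1, 2, 3, 3]
Squared errors: [0, 1, 4, 9, 9]
Sum of squared errors = 23
MSE = 23 / 5 = 4.60

4.60


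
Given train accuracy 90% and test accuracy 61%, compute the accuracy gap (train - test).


Gap = train_accuracy - test_accuracy
= 90 - 61
= 29%
This large gap strongly indicates overfitting.

29


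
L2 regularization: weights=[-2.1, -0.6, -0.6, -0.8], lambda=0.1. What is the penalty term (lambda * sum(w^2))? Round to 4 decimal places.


Squaring each weight:
(-2.1)^2 = 4.41
(-0.6)^2 = 0.36
(-0.6)^2 = 0.36
(-0.8)^2 = 0.64
Sum of squares = 5.77
Penalty = 0.1 * 5.77 = 0.5770

0.5770


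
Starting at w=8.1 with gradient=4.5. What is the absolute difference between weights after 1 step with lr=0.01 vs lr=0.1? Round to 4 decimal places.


With lr=0.01: w_new = 8.1 - 0.01 * 4.5 = 8.055
With lr=0.1: w_new = 8.1 - 0.1 * 4.5 = 7.65
Absolute difference = |8.055 - 7.65|
= 0.4050

0.4050


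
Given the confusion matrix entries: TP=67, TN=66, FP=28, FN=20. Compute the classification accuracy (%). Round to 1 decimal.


Accuracy = (TP + TN) / (TP + TN + FP + FN) * 100
= (67 + 66) / (67 + 66 + 28 + 20)
= 133 / 181
= 0.7348
= 73.5%

73.5


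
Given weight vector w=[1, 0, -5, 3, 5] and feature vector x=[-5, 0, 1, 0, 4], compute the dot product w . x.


Element-wise products:
1 * -5 = -5
0 * 0 = 0
-5 * 1 = -5
3 * 0 = 0
5 * 4 = 20
Sum = -5 + 0 + -5 + 0 + 20
= 10

10


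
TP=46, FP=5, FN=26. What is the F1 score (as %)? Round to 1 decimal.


Precision = TP / (TP + FP) = 46 / 51 = 0.902
Recall = TP / (TP + FN) = 46 / 72 = 0.6389
F1 = 2 * P * R / (P + R)
= 2 * 0.902 * 0.6389 / (0.902 + 0.6389)
= 1.1525 / 1.5408
= 0.748
As percentage: 74.8%

74.8


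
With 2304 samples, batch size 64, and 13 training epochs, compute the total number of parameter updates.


Iterations per epoch = 2304 / 64 = 36
Total updates = iterations_per_epoch * epochs
= 36 * 13
= 468

468


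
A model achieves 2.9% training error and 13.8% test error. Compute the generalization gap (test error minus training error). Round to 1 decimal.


Generalization gap = test_error - train_error
= 13.8 - 2.9
= 10.9%
A large gap suggests overfitting.

10.9


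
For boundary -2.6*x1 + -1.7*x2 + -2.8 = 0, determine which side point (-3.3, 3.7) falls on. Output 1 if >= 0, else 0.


Compute -2.6 * -3.3 + -1.7 * 3.7 + -2.8
= 8.58 + -6.29 + -2.8
= -0.51
Since -0.51 < 0, the point is on the negative side.

0


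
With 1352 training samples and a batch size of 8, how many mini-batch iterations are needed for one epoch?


Iterations per epoch = dataset_size / batch_size
= 1352 / 8
= 169

169


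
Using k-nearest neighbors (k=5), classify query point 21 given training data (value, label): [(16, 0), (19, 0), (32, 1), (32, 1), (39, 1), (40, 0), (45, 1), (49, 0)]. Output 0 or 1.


Distances from query 21:
Point 19 (class 0): distance = 2
Point 16 (class 0): distance = 5
Point 32 (class 1): distance = 11
Point 32 (class 1): distance = 11
Point 39 (class 1): distance = 18
K=5 nearest neighbors: classes = [0, 0, 1, 1, 1]
Votes for class 1: 3 / 5
Majority vote => class 1

1


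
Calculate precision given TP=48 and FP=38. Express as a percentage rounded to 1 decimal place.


Precision = TP / (TP + FP) * 100
= 48 / (48 + 38)
= 48 / 86
= 0.5581
= 55.8%

55.8


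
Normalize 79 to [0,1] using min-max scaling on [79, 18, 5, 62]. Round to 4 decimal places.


Min = 5, Max = 79
Range = 79 - 5 = 74
Scaled = (x - min) / (max - min)
= (79 - 5) / 74
= 74 / 74
= 1.0000

1.0000


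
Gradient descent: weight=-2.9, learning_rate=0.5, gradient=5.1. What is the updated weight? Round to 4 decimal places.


w_new = w_old - lr * gradient
= -2.9 - 0.5 * 5.1
= -2.9 - (2.55)
= -5.4500

-5.4500


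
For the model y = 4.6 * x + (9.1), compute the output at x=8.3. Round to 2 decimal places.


y = 4.6 * 8.3 + (9.1)
= 38.18 + (9.1)
= 47.28

47.28


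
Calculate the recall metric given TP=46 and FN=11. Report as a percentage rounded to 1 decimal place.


Recall = TP / (TP + FN) * 100
= 46 / (46 + 11)
= 46 / 57
= 0.807
= 80.7%

80.7


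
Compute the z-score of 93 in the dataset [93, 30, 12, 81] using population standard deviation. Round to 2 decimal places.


Mean = (93 + 30 + 12 + 81) / 4 = 54.0
Variance = sum((x_i - mean)^2) / n = 1147.5
Std = sqrt(1147.5) = 33.8748
Z = (x - mean) / std
= (93 - 54.0) / 33.8748
= 39.0 / 33.8748
= 1.15

1.15


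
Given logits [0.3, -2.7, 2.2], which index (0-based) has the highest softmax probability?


Softmax is a monotonic transformation, so it preserves the argmax.
We need to find the index of the maximum logit.
Index 0: 0.3
Index 1: -2.7
Index 2: 2.2
Maximum logit = 2.2 at index 2

2


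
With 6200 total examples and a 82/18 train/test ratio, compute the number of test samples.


Train samples = 6200 * 82% = 5084
Test samples = 6200 - 5084
= 1116

1116


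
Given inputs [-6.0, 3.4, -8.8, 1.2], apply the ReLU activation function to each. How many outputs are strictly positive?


ReLU(x) = max(0, x) for each element:
ReLU(-6.0) = 0
ReLU(3.4) = 3.4
ReLU(-8.8) = 0
ReLU(1.2) = 1.2
Active neurons (>0): 2

2


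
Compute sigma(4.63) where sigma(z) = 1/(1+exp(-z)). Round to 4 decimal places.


sigmoid(z) = 1 / (1 + exp(-z))
exp(-(4.63)) = exp(-4.63) = 0.0098
1 + 0.0098 = 1.0098
1 / 1.0098 = 0.9903

0.9903


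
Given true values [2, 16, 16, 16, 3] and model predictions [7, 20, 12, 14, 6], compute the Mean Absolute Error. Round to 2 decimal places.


Absolute errors: [5, 4, 4, 2, 3]
Sum of absolute errors = 18
MAE = 18 / 5 = 3.60

3.60


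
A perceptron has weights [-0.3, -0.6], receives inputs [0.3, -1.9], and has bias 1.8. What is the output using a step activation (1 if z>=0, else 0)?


z = w . x + b
= -0.3*0.3 + -0.6*-1.9 + 1.8
= -0.09 + 1.14 + 1.8
= 1.05 + 1.8
= 2.85
Since z = 2.85 >= 0, output = 1

1


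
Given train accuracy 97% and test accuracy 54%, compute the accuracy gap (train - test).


Gap = train_accuracy - test_accuracy
= 97 - 54
= 43%
This large gap strongly indicates overfitting.

43


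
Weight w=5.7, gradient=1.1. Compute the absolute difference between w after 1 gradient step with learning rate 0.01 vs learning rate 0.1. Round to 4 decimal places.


With lr=0.01: w_new = 5.7 - 0.01 * 1.1 = 5.689
With lr=0.1: w_new = 5.7 - 0.1 * 1.1 = 5.59
Absolute difference = |5.689 - 5.59|
= 0.0990

0.0990


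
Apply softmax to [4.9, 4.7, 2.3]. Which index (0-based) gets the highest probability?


Softmax is a monotonic transformation, so it preserves the argmax.
We need to find the index of the maximum logit.
Index 0: 4.9
Index 1: 4.7
Index 2: 2.3
Maximum logit = 4.9 at index 0

0


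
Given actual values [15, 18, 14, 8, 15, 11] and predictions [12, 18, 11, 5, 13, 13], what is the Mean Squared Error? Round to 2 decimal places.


Differences: [3, 0, 3, 3, 2, -2]
Squared errors: [9, 0, 9, 9, 4, 4]
Sum of squared errors = 35
MSE = 35 / 6 = 5.83

5.83


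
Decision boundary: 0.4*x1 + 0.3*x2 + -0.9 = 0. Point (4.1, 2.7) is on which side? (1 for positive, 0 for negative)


Compute 0.4 * 4.1 + 0.3 * 2.7 + -0.9
= 1.64 + 0.81 + -0.9
= 1.55
Since 1.55 >= 0, the point is on the positive side.

1


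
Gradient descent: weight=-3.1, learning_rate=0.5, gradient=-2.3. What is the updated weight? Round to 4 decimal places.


w_new = w_old - lr * gradient
= -3.1 - 0.5 * -2.3
= -3.1 - (-1.15)
= -1.9500

-1.9500


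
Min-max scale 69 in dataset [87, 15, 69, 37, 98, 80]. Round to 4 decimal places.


Min = 15, Max = 98
Range = 98 - 15 = 83
Scaled = (x - min) / (max - min)
= (69 - 15) / 83
= 54 / 83
= 0.6506

0.6506


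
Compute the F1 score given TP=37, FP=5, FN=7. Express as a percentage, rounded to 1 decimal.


Precision = TP / (TP + FP) = 37 / 42 = 0.881
Recall = TP / (TP + FN) = 37 / 44 = 0.8409
F1 = 2 * P * R / (P + R)
= 2 * 0.881 * 0.8409 / (0.881 + 0.8409)
= 1.4816 / 1.7219
= 0.8605
As percentage: 86.0%

86.0
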